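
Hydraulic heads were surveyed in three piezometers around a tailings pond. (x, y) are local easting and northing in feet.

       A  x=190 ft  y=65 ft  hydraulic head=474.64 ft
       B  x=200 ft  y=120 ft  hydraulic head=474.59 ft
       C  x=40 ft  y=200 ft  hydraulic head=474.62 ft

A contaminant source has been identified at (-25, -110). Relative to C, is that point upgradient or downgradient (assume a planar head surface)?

upgradient

Three-point gradient (reference A): Δ to B = (10, 55, -0.05), Δ to C = (-150, 135, -0.02).
∂h/∂x = -0.0005885, ∂h/∂y = -0.0008021 (det = 9600).
Head at (-25, -110) = 474.64 + (-0.0005885)·(-215) + (-0.0008021)·(-175) = 474.91 ft.
That is higher than the 474.62 ft at C, so the point is upgradient.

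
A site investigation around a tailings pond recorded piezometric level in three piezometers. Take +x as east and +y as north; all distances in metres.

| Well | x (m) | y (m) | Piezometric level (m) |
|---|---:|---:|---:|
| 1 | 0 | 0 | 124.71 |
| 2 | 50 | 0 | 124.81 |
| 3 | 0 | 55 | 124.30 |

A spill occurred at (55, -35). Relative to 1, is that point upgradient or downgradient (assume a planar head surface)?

∂h/∂x = (124.81 − 124.71) / (50 − 0) = +0.002000
∂h/∂y = (124.30 − 124.71) / (55 − 0) = -0.007455
Head at (55, -35) = 124.71 + (+0.002000)·(55) + (-0.007455)·(-35) = 125.08 m.
That is higher than the 124.71 m at 1, so the point is upgradient.

upgradient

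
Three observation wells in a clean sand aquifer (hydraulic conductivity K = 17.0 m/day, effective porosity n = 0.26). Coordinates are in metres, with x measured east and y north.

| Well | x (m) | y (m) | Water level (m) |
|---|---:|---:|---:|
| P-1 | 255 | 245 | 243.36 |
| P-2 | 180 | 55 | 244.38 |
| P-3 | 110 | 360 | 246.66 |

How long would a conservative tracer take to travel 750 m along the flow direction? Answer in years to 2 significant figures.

Differences from P-1: to P-2 (Δx, Δy, Δh) = (-75, -190, +1.02); to P-3 = (-145, 115, +3.30).
Determinant of the coordinate differences = (-75)·115 − (-145)·(-190) = -36175.
∂h/∂x = [(+1.02)·115 − (+3.30)·(-190)] / -36175 = -0.02057
∂h/∂y = [(-75)·(+3.30) − (-145)·(+1.02)] / -36175 = +0.002753
|∇h| = √(-0.02057² + 0.002753²) = 0.02075
Seepage velocity v = K·i/n = 17.0 × 0.02075 / 0.26 = 1.357 m/day.
t = 750 / 1.357 = 552.7 days = 1.51 years.

1.5 years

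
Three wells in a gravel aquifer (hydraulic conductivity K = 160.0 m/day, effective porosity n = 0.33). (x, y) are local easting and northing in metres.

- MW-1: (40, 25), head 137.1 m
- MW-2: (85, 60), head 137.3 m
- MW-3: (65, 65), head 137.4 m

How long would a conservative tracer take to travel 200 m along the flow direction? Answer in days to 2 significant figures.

Differences from MW-1: to MW-2 (Δx, Δy, Δh) = (45, 35, +0.2); to MW-3 = (25, 40, +0.3).
Determinant of the coordinate differences = 45·40 − 25·35 = 925.
∂h/∂x = [(+0.2)·40 − (+0.3)·35] / 925 = -0.002703
∂h/∂y = [45·(+0.3) − 25·(+0.2)] / 925 = +0.009189
|∇h| = √(-0.002703² + 0.009189²) = 0.009578
Seepage velocity v = K·i/n = 160.0 × 0.009578 / 0.33 = 4.644 m/day.
t = 200 / 4.644 = 43.07 days.

43 days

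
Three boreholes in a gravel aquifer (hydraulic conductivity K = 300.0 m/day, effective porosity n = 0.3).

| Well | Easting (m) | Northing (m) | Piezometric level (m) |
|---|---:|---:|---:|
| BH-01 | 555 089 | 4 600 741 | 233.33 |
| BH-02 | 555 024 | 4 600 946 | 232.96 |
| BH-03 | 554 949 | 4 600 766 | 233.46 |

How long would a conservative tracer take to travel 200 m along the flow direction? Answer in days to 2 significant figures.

Differences from BH-01: to BH-02 (Δx, Δy, Δh) = (-65, 205, -0.37); to BH-03 = (-140, 25, +0.13).
Solve a·Δx + b·Δy = Δh: det = (-65)·25 − (-140)·205 = 27075.
∂h/∂x = [(-0.37)·25 − (+0.13)·205] / 27075 = -0.001326
∂h/∂y = [(-65)·(+0.13) − (-140)·(-0.37)] / 27075 = -0.002225
|∇h| = √(-0.001326² + -0.002225²) = 0.00259
Seepage velocity v = K·i/n = 300.0 × 0.00259 / 0.3 = 2.59 m/day.
t = 200 / 2.59 = 77.22 days.

77 days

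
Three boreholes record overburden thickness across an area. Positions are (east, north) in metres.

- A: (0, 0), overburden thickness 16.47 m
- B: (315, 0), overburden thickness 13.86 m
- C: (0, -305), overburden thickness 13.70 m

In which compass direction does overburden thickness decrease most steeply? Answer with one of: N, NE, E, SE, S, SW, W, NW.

SE

∂d/∂x = (13.86 − 16.47) / (315 − 0) = -0.008286
∂d/∂y = (13.70 − 16.47) / (-305 − 0) = +0.009082
Steepest decrease is along −∇f = (+0.008286 E, -0.009082 N) → southeast.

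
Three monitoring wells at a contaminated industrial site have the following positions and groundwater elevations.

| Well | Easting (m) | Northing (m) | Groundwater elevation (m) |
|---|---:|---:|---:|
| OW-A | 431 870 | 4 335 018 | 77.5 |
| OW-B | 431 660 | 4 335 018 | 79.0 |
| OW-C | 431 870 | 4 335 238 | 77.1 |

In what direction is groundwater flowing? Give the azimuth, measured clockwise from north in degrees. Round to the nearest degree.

∂h/∂x = (79.0 − 77.5) / (431660 − 431870) = -0.007143
∂h/∂y = (77.1 − 77.5) / (4335238 − 4335018) = -0.001818
Flow direction (−∇h) has components (+0.007143 E, +0.001818 N).
Azimuth = atan2(E, N) = atan2(+0.007143, +0.001818) = 75.7° ≈ 076°.

076°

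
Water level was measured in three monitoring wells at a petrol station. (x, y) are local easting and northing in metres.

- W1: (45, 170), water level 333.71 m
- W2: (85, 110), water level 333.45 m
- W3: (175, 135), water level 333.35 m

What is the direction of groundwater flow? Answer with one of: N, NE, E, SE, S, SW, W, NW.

SE

With h = a·x + b·y + c and W1 as origin, the differences give:
  40·a + (-60)·b = -0.26
  130·a + (-35)·b = -0.36
Eliminate b (×(-35) and ×(-60), subtract): 6400·a = -12.500 → a = ∂h/∂x = -0.001953
Back-substitute: b = ∂h/∂y = +0.003031.
Flow = −∇h = (+0.001953 east, -0.003031 north), which points southeast.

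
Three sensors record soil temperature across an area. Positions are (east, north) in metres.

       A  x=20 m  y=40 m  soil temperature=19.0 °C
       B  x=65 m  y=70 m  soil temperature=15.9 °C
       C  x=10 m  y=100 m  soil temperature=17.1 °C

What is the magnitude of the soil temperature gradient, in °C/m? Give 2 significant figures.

0.058 °C/m

Differences from A: to B (Δx, Δy, Δh) = (45, 30, -3.1); to C = (-10, 60, -1.9).
Determinant of the coordinate differences = 45·60 − (-10)·30 = 3000.
∂T/∂x = [(-3.1)·60 − (-1.9)·30] / 3000 = -0.04300
∂T/∂y = [45·(-1.9) − (-10)·(-3.1)] / 3000 = -0.03883
|∇f| = √(-0.04300² + -0.03883²) = 0.05794 °C/m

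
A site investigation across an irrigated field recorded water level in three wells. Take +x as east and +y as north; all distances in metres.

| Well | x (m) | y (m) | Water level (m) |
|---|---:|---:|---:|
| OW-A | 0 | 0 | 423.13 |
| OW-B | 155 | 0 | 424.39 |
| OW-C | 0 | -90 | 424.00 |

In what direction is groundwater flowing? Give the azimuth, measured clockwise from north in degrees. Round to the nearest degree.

320°

∂h/∂x = (424.39 − 423.13) / (155 − 0) = +0.008129
∂h/∂y = (424.00 − 423.13) / (-90 − 0) = -0.009667
Flow direction (−∇h) has components (-0.008129 E, +0.009667 N).
Azimuth = atan2(E, N) = atan2(-0.008129, +0.009667) = 319.9° ≈ 320°.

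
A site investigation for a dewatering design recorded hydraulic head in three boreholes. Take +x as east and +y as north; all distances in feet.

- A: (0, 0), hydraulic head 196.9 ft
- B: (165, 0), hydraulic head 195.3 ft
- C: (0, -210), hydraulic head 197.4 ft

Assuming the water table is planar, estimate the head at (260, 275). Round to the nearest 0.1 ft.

∂h/∂x = (195.3 − 196.9) / (165 − 0) = -0.009697
∂h/∂y = (197.4 − 196.9) / (-210 − 0) = -0.002381
h(260, 275) = 196.9 + (-0.009697)·(260) + (-0.002381)·(275) = 196.9 -2.521 -0.655 = 193.724 ft.

193.7 ft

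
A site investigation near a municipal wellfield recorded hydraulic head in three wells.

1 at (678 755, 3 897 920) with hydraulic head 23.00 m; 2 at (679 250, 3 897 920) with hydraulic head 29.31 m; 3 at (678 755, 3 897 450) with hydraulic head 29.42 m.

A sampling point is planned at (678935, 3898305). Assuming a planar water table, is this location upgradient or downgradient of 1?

∂h/∂x = (29.31 − 23.00) / (679250 − 678755) = +0.01275
∂h/∂y = (29.42 − 23.00) / (3897450 − 3897920) = -0.01366
Head at (678935, 3898305) = 23.00 + (+0.01275)·(180) + (-0.01366)·(385) = 20.04 m.
That is lower than the 23.00 m at 1, so the point is downgradient.

downgradient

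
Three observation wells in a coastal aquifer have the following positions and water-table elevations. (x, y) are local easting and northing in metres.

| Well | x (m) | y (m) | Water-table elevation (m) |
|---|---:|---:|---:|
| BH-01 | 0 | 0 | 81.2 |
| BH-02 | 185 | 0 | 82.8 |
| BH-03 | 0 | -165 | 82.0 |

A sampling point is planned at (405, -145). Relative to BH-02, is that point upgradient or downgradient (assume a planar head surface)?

upgradient

∂h/∂x = (82.8 − 81.2) / (185 − 0) = +0.008649
∂h/∂y = (82.0 − 81.2) / (-165 − 0) = -0.004848
Head at (405, -145) = 81.2 + (+0.008649)·(405) + (-0.004848)·(-145) = 85.41 m.
That is higher than the 82.8 m at BH-02, so the point is upgradient.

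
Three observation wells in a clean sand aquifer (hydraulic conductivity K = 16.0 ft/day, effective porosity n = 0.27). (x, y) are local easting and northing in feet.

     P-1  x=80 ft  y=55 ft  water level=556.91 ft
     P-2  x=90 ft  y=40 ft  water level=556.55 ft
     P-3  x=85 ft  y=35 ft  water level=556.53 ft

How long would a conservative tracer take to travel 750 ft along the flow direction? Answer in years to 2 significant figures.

Differences from P-1: to P-2 (Δx, Δy, Δh) = (10, -15, -0.36); to P-3 = (5, -20, -0.38).
Solve a·Δx + b·Δy = Δh: det = 10·(-20) − 5·(-15) = -125.
∂h/∂x = [(-0.36)·(-20) − (-0.38)·(-15)] / -125 = -0.01200
∂h/∂y = [10·(-0.38) − 5·(-0.36)] / -125 = +0.01600
|∇h| = √(-0.01200² + 0.01600²) = 0.02
Seepage velocity v = K·i/n = 16.0 × 0.02 / 0.27 = 1.185 ft/day.
t = 750 / 1.185 = 632.9 days = 1.73 years.

1.7 years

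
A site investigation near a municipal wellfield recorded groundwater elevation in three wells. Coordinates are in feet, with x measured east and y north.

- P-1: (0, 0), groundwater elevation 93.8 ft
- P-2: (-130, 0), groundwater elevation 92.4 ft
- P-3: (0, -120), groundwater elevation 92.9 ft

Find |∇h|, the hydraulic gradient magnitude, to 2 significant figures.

0.013

∂h/∂x = (92.4 − 93.8) / (-130 − 0) = +0.01077
∂h/∂y = (92.9 − 93.8) / (-120 − 0) = +0.007500
|∇h| = √(0.01077² + 0.007500²) = 0.01312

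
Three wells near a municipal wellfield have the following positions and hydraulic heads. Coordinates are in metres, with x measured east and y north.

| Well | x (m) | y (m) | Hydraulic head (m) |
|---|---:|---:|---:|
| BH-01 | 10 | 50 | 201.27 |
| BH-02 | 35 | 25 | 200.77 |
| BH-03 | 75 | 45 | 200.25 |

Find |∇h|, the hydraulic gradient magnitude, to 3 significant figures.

Three-point gradient (reference BH-01): Δ to BH-02 = (25, -25, -0.50), Δ to BH-03 = (65, -5, -1.02).
∂h/∂x = -0.01533, ∂h/∂y = +0.004667 (det = 1500).
|∇h| = √(-0.01533² + 0.004667²) = 0.01602

0.0160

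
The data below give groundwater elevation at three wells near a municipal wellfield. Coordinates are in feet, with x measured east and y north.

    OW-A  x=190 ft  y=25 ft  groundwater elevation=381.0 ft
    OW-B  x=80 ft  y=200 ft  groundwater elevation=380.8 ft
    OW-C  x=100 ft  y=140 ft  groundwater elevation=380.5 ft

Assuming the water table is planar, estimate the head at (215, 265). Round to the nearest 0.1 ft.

With h = a·x + b·y + c and OW-A as origin, the differences give:
  (-110)·a + 175·b = -0.2
  (-90)·a + 115·b = -0.5
Eliminate b (×115 and ×175, subtract): 3100·a = 64.50 → a = ∂h/∂x = +0.02081
Back-substitute: b = ∂h/∂y = +0.01194.
h(215, 265) = 381.0 + (+0.02081)·(25) + (+0.01194)·(240) = 381.0 +0.520 +2.865 = 384.385 ft.

384.4 ft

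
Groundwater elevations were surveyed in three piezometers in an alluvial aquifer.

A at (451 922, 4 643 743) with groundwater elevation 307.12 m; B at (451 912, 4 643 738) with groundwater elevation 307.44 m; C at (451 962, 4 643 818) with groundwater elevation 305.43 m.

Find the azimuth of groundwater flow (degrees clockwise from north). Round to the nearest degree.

075°

Differences from A: to B (Δx, Δy, Δh) = (-10, -5, +0.32); to C = (40, 75, -1.69).
Determinant of the coordinate differences = (-10)·75 − 40·(-5) = -550.
∂h/∂x = [(+0.32)·75 − (-1.69)·(-5)] / -550 = -0.02827
∂h/∂y = [(-10)·(-1.69) − 40·(+0.32)] / -550 = -0.007455
Flow direction (−∇h) has components (+0.02827 E, +0.007455 N).
Azimuth = atan2(E, N) = atan2(+0.02827, +0.007455) = 75.2° ≈ 075°.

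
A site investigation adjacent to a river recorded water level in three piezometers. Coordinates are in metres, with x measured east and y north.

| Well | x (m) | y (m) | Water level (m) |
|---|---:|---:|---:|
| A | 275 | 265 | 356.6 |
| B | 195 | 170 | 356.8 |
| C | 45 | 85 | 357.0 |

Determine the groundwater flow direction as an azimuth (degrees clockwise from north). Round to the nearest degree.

008°

With h = a·x + b·y + c and A as origin, the differences give:
  (-80)·a + (-95)·b = +0.2
  (-230)·a + (-180)·b = +0.4
Eliminate b (×(-180) and ×(-95), subtract): -7450·a = 2.00 → a = ∂h/∂x = -0.0002685
Back-substitute: b = ∂h/∂y = -0.001879.
Flow direction (−∇h) has components (+0.0002685 E, +0.001879 N).
Azimuth = atan2(E, N) = atan2(+0.0002685, +0.001879) = 8.1° ≈ 008°.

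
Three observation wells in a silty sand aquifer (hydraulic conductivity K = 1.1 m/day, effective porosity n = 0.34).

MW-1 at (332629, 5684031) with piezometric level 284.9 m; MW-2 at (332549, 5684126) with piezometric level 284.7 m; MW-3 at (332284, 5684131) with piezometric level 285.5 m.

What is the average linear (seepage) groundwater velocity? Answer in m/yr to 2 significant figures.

6.7 m/yr

With h = a·x + b·y + c and MW-1 as origin, the differences give:
  (-80)·a + 95·b = -0.2
  (-345)·a + 100·b = +0.6
Eliminate b (×100 and ×95, subtract): 24775·a = -77.00 → a = ∂h/∂x = -0.003108
Back-substitute: b = ∂h/∂y = -0.004723.
|∇h| = √(-0.003108² + -0.004723²) = 0.005654
Seepage velocity v = K·i/n = 1.1 × 0.005654 / 0.34 = 0.01829 m/day = 6.68 m/yr.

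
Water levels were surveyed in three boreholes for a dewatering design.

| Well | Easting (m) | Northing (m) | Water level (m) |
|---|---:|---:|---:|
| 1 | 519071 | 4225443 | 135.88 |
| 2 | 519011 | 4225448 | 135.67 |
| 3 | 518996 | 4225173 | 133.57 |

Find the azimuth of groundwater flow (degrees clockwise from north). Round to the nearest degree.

209°

Differences from 1: to 2 (Δx, Δy, Δh) = (-60, 5, -0.21); to 3 = (-75, -270, -2.31).
Solve a·Δx + b·Δy = Δh: det = (-60)·(-270) − (-75)·5 = 16575.
∂h/∂x = [(-0.21)·(-270) − (-2.31)·5] / 16575 = +0.004118
∂h/∂y = [(-60)·(-2.31) − (-75)·(-0.21)] / 16575 = +0.007412
Flow direction (−∇h) has components (-0.004118 E, -0.007412 N).
Azimuth = atan2(E, N) = atan2(-0.004118, -0.007412) = 209.1° ≈ 209°.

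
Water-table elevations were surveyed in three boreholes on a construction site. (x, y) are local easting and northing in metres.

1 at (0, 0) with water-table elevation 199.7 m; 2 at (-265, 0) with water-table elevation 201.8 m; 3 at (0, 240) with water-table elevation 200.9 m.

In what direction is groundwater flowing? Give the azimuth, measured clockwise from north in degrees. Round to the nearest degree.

∂h/∂x = (201.8 − 199.7) / (-265 − 0) = -0.007925
∂h/∂y = (200.9 − 199.7) / (240 − 0) = +0.005000
Flow direction (−∇h) has components (+0.007925 E, -0.005000 N).
Azimuth = atan2(E, N) = atan2(+0.007925, -0.005000) = 122.2° ≈ 122°.

122°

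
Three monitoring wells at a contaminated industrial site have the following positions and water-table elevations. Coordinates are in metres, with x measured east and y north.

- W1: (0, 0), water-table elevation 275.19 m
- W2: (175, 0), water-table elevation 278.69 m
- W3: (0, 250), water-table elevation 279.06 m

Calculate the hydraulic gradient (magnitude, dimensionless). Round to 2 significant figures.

∂h/∂x = (278.69 − 275.19) / (175 − 0) = +0.02000
∂h/∂y = (279.06 − 275.19) / (250 − 0) = +0.01548
|∇h| = √(0.02000² + 0.01548²) = 0.02529

0.025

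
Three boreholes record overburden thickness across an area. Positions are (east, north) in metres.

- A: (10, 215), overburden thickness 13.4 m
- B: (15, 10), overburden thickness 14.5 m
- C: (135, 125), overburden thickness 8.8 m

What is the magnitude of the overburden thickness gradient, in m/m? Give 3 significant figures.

0.0419 m/m

Differences from A: to B (Δx, Δy, Δh) = (5, -205, +1.1); to C = (125, -90, -4.6).
Solve a·Δx + b·Δy = Δd: det = 5·(-90) − 125·(-205) = 25175.
∂d/∂x = [(+1.1)·(-90) − (-4.6)·(-205)] / 25175 = -0.04139
∂d/∂y = [5·(-4.6) − 125·(+1.1)] / 25175 = -0.006375
|∇f| = √(-0.04139² + -0.006375²) = 0.04188 m/m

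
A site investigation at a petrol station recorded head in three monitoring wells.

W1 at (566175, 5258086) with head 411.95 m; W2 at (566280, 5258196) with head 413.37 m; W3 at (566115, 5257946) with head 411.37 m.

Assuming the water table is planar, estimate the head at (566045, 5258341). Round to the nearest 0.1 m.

Taking W1 as reference: W2−W1 = (105, 110, +1.42); W3−W1 = (-60, -140, -0.58).
Determinant of the coordinate differences = 105·(-140) − (-60)·110 = -8100.
∂h/∂x = [(+1.42)·(-140) − (-0.58)·110] / -8100 = +0.01667
∂h/∂y = [105·(-0.58) − (-60)·(+1.42)] / -8100 = -0.003000
h(566045, 5258341) = 411.95 + (+0.01667)·(-130) + (-0.003000)·(255) = 411.95 -2.167 -0.765 = 409.018 m.

409.0 m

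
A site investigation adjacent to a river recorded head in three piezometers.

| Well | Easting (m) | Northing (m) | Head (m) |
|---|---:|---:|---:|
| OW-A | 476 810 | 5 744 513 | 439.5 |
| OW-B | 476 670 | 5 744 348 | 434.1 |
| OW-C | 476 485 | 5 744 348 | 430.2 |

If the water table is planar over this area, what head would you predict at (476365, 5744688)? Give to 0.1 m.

With h = a·x + b·y + c and OW-A as origin, the differences give:
  (-140)·a + (-165)·b = -5.4
  (-325)·a + (-165)·b = -9.3
Eliminate b (×(-165) and ×(-165), subtract): -30525·a = -643.50 → a = ∂h/∂x = +0.02108
Back-substitute: b = ∂h/∂y = +0.01484.
h(476365, 5744688) = 439.5 + (+0.02108)·(-445) + (+0.01484)·(175) = 439.5 -9.381 +2.597 = 432.716 m.

432.7 m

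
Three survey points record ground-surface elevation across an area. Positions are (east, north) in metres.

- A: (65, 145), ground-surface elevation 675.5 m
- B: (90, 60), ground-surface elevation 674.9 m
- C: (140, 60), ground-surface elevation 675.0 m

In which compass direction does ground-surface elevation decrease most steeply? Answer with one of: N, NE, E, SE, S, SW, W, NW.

Differences from A: to B (Δx, Δy, Δh) = (25, -85, -0.6); to C = (75, -85, -0.5).
Solve a·Δx + b·Δy = Δz: det = 25·(-85) − 75·(-85) = 4250.
∂z/∂x = [(-0.6)·(-85) − (-0.5)·(-85)] / 4250 = +0.002000
∂z/∂y = [25·(-0.5) − 75·(-0.6)] / 4250 = +0.007647
Steepest decrease is along −∇f = (-0.002000 E, -0.007647 N) → south.

S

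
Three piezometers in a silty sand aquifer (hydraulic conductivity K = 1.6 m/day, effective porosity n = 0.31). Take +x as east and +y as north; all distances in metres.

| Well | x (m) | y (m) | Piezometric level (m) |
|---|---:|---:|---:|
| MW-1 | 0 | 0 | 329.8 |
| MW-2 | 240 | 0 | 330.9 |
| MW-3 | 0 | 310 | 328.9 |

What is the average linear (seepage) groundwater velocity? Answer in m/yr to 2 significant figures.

∂h/∂x = (330.9 − 329.8) / (240 − 0) = +0.004583
∂h/∂y = (328.9 − 329.8) / (310 − 0) = -0.002903
|∇h| = √(0.004583² + -0.002903²) = 0.005425
Seepage velocity v = K·i/n = 1.6 × 0.005425 / 0.31 = 0.028 m/day = 10.23 m/yr.

10 m/yr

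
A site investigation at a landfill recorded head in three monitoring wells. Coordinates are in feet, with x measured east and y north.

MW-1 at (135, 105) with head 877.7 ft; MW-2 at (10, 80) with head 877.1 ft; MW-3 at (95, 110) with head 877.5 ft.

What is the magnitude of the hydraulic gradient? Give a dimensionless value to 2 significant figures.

0.0050

Taking MW-1 as reference: MW-2−MW-1 = (-125, -25, -0.6); MW-3−MW-1 = (-40, 5, -0.2).
Solve a·Δx + b·Δy = Δh: det = (-125)·5 − (-40)·(-25) = -1625.
∂h/∂x = [(-0.6)·5 − (-0.2)·(-25)] / -1625 = +0.004923
∂h/∂y = [(-125)·(-0.2) − (-40)·(-0.6)] / -1625 = -0.0006154
|∇h| = √(0.004923² + -0.0006154²) = 0.004961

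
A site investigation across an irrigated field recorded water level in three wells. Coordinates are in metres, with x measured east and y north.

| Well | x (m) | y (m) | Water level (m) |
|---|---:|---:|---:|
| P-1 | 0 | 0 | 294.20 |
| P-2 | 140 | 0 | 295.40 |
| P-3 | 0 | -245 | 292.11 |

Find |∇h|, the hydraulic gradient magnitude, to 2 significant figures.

∂h/∂x = (295.40 − 294.20) / (140 − 0) = +0.008571
∂h/∂y = (292.11 − 294.20) / (-245 − 0) = +0.008531
|∇h| = √(0.008571² + 0.008531²) = 0.01209

0.012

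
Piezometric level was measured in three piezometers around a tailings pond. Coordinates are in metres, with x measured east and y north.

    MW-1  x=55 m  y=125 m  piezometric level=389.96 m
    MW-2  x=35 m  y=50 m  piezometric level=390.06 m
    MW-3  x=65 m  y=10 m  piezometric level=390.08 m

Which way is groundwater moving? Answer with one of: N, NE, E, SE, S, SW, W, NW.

NE

Taking MW-1 as reference: MW-2−MW-1 = (-20, -75, +0.10); MW-3−MW-1 = (10, -115, +0.12).
Determinant of the coordinate differences = (-20)·(-115) − 10·(-75) = 3050.
∂h/∂x = [(+0.10)·(-115) − (+0.12)·(-75)] / 3050 = -0.0008197
∂h/∂y = [(-20)·(+0.12) − 10·(+0.10)] / 3050 = -0.001115
Flow = −∇h = (+0.0008197 east, +0.001115 north), which points northeast.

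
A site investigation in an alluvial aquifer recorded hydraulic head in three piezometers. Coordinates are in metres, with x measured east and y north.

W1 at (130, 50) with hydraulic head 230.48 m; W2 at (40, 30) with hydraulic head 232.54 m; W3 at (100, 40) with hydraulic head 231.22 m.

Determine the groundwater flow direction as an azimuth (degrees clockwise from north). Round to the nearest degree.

Taking W1 as reference: W2−W1 = (-90, -20, +2.06); W3−W1 = (-30, -10, +0.74).
Determinant of the coordinate differences = (-90)·(-10) − (-30)·(-20) = 300.
∂h/∂x = [(+2.06)·(-10) − (+0.74)·(-20)] / 300 = -0.01933
∂h/∂y = [(-90)·(+0.74) − (-30)·(+2.06)] / 300 = -0.01600
Flow direction (−∇h) has components (+0.01933 E, +0.01600 N).
Azimuth = atan2(E, N) = atan2(+0.01933, +0.01600) = 50.4° ≈ 050°.

050°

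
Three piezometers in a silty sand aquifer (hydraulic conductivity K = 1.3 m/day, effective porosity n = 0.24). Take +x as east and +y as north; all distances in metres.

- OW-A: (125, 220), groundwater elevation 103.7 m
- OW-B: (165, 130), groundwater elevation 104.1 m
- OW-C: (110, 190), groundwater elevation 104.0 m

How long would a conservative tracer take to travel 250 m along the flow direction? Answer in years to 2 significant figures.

14 years

Taking OW-A as reference: OW-B−OW-A = (40, -90, +0.4); OW-C−OW-A = (-15, -30, +0.3).
Determinant of the coordinate differences = 40·(-30) − (-15)·(-90) = -2550.
∂h/∂x = [(+0.4)·(-30) − (+0.3)·(-90)] / -2550 = -0.005882
∂h/∂y = [40·(+0.3) − (-15)·(+0.4)] / -2550 = -0.007059
|∇h| = √(-0.005882² + -0.007059²) = 0.009188
Seepage velocity v = K·i/n = 1.3 × 0.009188 / 0.24 = 0.04977 m/day.
t = 250 / 0.04977 = 5023 days = 13.8 years.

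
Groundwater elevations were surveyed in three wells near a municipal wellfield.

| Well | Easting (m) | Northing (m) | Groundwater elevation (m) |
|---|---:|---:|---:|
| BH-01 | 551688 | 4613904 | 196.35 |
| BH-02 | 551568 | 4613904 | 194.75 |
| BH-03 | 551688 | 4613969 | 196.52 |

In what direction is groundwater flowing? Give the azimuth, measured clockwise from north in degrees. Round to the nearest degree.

259°

∂h/∂x = (194.75 − 196.35) / (551568 − 551688) = +0.01333
∂h/∂y = (196.52 − 196.35) / (4613969 − 4613904) = +0.002615
Flow direction (−∇h) has components (-0.01333 E, -0.002615 N).
Azimuth = atan2(E, N) = atan2(-0.01333, -0.002615) = 258.9° ≈ 259°.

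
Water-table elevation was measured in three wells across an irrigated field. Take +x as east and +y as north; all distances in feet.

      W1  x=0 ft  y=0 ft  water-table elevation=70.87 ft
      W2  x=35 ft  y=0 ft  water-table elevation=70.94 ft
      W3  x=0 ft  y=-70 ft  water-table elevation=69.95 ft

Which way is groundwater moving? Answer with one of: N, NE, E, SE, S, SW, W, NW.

S

∂h/∂x = (70.94 − 70.87) / (35 − 0) = +0.002000
∂h/∂y = (69.95 − 70.87) / (-70 − 0) = +0.01314
Flow = −∇h = (-0.002000 east, -0.01314 north), which points south.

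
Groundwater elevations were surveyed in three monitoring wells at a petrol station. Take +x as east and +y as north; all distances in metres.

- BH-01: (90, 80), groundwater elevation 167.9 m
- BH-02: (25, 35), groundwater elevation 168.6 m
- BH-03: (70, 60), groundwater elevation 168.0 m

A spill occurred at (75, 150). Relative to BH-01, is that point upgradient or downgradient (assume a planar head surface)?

upgradient

Taking BH-01 as reference: BH-02−BH-01 = (-65, -45, +0.7); BH-03−BH-01 = (-20, -20, +0.1).
Determinant of the coordinate differences = (-65)·(-20) − (-20)·(-45) = 400.
∂h/∂x = [(+0.7)·(-20) − (+0.1)·(-45)] / 400 = -0.02375
∂h/∂y = [(-65)·(+0.1) − (-20)·(+0.7)] / 400 = +0.01875
Head at (75, 150) = 167.9 + (-0.02375)·(-15) + (+0.01875)·(70) = 169.57 m.
That is higher than the 167.9 m at BH-01, so the point is upgradient.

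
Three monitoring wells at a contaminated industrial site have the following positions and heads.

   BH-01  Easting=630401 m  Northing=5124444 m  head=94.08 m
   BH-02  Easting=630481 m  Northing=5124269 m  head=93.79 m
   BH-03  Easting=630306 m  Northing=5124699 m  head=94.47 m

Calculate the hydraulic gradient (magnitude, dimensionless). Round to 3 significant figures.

With h = a·x + b·y + c and BH-01 as origin, the differences give:
  80·a + (-175)·b = -0.29
  (-95)·a + 255·b = +0.39
Eliminate b (×255 and ×(-175), subtract): 3775·a = -5.700 → a = ∂h/∂x = -0.001510
Back-substitute: b = ∂h/∂y = +0.0009669.
|∇h| = √(-0.001510² + 0.0009669²) = 0.001793

0.00179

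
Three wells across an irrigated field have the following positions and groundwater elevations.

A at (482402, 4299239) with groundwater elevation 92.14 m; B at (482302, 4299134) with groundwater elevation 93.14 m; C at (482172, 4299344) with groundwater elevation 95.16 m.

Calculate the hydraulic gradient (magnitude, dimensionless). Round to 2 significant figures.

With h = a·x + b·y + c and A as origin, the differences give:
  (-100)·a + (-105)·b = +1.00
  (-230)·a + 105·b = +3.02
Eliminate b (×105 and ×(-105), subtract): -34650·a = 422.100 → a = ∂h/∂x = -0.01218
Back-substitute: b = ∂h/∂y = +0.002078.
|∇h| = √(-0.01218² + 0.002078²) = 0.01236

0.012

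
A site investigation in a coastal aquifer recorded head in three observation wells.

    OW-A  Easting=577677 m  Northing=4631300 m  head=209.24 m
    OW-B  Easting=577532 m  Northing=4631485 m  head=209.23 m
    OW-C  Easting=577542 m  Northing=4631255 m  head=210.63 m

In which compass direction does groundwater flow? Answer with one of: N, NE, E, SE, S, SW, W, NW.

Taking OW-A as reference: OW-B−OW-A = (-145, 185, -0.01); OW-C−OW-A = (-135, -45, +1.39).
Determinant of the coordinate differences = (-145)·(-45) − (-135)·185 = 31500.
∂h/∂x = [(-0.01)·(-45) − (+1.39)·185] / 31500 = -0.008149
∂h/∂y = [(-145)·(+1.39) − (-135)·(-0.01)] / 31500 = -0.006441
Flow = −∇h = (+0.008149 east, +0.006441 north), which points northeast.

NE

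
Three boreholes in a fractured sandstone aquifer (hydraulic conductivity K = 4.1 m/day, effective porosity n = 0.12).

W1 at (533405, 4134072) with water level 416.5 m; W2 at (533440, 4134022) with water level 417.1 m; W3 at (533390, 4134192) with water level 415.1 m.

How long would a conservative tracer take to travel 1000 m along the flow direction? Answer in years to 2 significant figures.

6.9 years

With h = a·x + b·y + c and W1 as origin, the differences give:
  35·a + (-50)·b = +0.6
  (-15)·a + 120·b = -1.4
Eliminate b (×120 and ×(-50), subtract): 3450·a = 2.00 → a = ∂h/∂x = +0.0005797
Back-substitute: b = ∂h/∂y = -0.01159.
|∇h| = √(0.0005797² + -0.01159²) = 0.0116
Seepage velocity v = K·i/n = 4.1 × 0.0116 / 0.12 = 0.3963 m/day.
t = 1000 / 0.3963 = 2523 days = 6.91 years.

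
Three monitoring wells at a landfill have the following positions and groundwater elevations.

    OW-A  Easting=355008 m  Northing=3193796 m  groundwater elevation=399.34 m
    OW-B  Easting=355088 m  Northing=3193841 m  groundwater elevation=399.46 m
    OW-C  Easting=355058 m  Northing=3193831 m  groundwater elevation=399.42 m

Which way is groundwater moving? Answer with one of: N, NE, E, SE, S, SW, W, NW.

SW

Taking OW-A as reference: OW-B−OW-A = (80, 45, +0.12); OW-C−OW-A = (50, 35, +0.08).
Solve a·Δx + b·Δy = Δh: det = 80·35 − 50·45 = 550.
∂h/∂x = [(+0.12)·35 − (+0.08)·45] / 550 = +0.001091
∂h/∂y = [80·(+0.08) − 50·(+0.12)] / 550 = +0.0007273
Flow = −∇h = (-0.001091 east, -0.0007273 north), which points southwest.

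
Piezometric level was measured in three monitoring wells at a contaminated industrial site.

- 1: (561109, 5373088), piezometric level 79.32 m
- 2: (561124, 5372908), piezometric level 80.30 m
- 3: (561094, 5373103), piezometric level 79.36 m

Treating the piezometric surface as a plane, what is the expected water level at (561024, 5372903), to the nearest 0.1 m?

81.2 m

Taking 1 as reference: 2−1 = (15, -180, +0.98); 3−1 = (-15, 15, +0.04).
Solve a·Δx + b·Δy = Δh: det = 15·15 − (-15)·(-180) = -2475.
∂h/∂x = [(+0.98)·15 − (+0.04)·(-180)] / -2475 = -0.008848
∂h/∂y = [15·(+0.04) − (-15)·(+0.98)] / -2475 = -0.006182
h(561024, 5372903) = 79.32 + (-0.008848)·(-85) + (-0.006182)·(-185) = 79.32 +0.752 +1.144 = 81.216 m.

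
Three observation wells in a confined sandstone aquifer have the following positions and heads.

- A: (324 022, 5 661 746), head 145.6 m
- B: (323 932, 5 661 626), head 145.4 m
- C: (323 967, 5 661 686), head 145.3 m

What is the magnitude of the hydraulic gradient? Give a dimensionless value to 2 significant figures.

With h = a·x + b·y + c and A as origin, the differences give:
  (-90)·a + (-120)·b = -0.2
  (-55)·a + (-60)·b = -0.3
Eliminate b (×(-60) and ×(-120), subtract): -1200·a = -24.00 → a = ∂h/∂x = +0.02000
Back-substitute: b = ∂h/∂y = -0.01333.
|∇h| = √(0.02000² + -0.01333²) = 0.02404

0.024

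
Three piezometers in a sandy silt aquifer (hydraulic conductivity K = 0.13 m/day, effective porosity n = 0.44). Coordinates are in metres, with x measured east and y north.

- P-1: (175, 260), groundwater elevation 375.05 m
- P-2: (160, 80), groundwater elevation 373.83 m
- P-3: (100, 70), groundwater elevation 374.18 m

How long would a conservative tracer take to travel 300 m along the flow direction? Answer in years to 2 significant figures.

270 years

Differences from P-1: to P-2 (Δx, Δy, Δh) = (-15, -180, -1.22); to P-3 = (-75, -190, -0.87).
Determinant of the coordinate differences = (-15)·(-190) − (-75)·(-180) = -10650.
∂h/∂x = [(-1.22)·(-190) − (-0.87)·(-180)] / -10650 = -0.007061
∂h/∂y = [(-15)·(-0.87) − (-75)·(-1.22)] / -10650 = +0.007366
|∇h| = √(-0.007061² + 0.007366²) = 0.0102
Seepage velocity v = K·i/n = 0.13 × 0.0102 / 0.44 = 0.003014 m/day.
t = 300 / 0.003014 = 9.954e+04 days = 273 years.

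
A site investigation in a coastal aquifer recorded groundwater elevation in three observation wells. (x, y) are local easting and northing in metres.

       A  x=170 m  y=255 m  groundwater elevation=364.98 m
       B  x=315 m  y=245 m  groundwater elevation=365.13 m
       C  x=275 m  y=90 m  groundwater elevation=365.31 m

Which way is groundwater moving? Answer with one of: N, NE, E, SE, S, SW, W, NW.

Differences from A: to B (Δx, Δy, Δh) = (145, -10, +0.15); to C = (105, -165, +0.33).
Determinant of the coordinate differences = 145·(-165) − 105·(-10) = -22875.
∂h/∂x = [(+0.15)·(-165) − (+0.33)·(-10)] / -22875 = +0.0009377
∂h/∂y = [145·(+0.33) − 105·(+0.15)] / -22875 = -0.001403
Flow = −∇h = (-0.0009377 east, +0.001403 north), which points northwest.

NW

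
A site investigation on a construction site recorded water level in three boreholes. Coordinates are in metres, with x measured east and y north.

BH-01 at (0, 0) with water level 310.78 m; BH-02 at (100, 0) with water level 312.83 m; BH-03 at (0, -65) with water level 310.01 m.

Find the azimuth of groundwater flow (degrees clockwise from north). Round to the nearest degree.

∂h/∂x = (312.83 − 310.78) / (100 − 0) = +0.02050
∂h/∂y = (310.01 − 310.78) / (-65 − 0) = +0.01185
Flow direction (−∇h) has components (-0.02050 E, -0.01185 N).
Azimuth = atan2(E, N) = atan2(-0.02050, -0.01185) = 240.0° ≈ 240°.

240°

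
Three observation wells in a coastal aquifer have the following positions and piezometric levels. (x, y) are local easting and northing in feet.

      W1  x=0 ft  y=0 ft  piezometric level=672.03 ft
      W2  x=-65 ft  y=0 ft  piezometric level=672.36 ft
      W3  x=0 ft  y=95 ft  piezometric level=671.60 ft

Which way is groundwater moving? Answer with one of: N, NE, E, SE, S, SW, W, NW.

∂h/∂x = (672.36 − 672.03) / (-65 − 0) = -0.005077
∂h/∂y = (671.60 − 672.03) / (95 − 0) = -0.004526
Flow = −∇h = (+0.005077 east, +0.004526 north), which points northeast.

NE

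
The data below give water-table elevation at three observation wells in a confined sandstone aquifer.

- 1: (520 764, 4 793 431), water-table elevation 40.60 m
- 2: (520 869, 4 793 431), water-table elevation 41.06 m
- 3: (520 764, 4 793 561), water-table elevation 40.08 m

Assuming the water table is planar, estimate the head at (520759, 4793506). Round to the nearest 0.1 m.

∂h/∂x = (41.06 − 40.60) / (520869 − 520764) = +0.004381
∂h/∂y = (40.08 − 40.60) / (4793561 − 4793431) = -0.004000
h(520759, 4793506) = 40.60 + (+0.004381)·(-5) + (-0.004000)·(75) = 40.60 -0.022 -0.300 = 40.278 m.

40.3 m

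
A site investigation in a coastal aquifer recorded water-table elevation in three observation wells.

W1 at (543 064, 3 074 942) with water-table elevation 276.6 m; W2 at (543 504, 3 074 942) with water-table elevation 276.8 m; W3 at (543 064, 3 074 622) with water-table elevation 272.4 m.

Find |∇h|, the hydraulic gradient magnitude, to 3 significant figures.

0.0131

∂h/∂x = (276.8 − 276.6) / (543504 − 543064) = +0.0004545
∂h/∂y = (272.4 − 276.6) / (3074622 − 3074942) = +0.01313
|∇h| = √(0.0004545² + 0.01313²) = 0.01314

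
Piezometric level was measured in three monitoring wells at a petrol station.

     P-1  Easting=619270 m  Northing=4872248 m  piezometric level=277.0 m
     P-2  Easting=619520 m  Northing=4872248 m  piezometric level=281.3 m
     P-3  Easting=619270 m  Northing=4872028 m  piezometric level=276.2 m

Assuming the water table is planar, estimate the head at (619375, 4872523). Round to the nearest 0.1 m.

∂h/∂x = (281.3 − 277.0) / (619520 − 619270) = +0.01720
∂h/∂y = (276.2 − 277.0) / (4872028 − 4872248) = +0.003636
h(619375, 4872523) = 277.0 + (+0.01720)·(105) + (+0.003636)·(275) = 277.0 +1.806 +1.000 = 279.806 m.

279.8 m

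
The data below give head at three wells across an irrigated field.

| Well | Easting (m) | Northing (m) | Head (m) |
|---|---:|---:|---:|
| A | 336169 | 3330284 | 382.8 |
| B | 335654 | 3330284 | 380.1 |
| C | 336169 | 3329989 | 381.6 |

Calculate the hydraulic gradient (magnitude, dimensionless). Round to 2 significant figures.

∂h/∂x = (380.1 − 382.8) / (335654 − 336169) = +0.005243
∂h/∂y = (381.6 − 382.8) / (3329989 − 3330284) = +0.004068
|∇h| = √(0.005243² + 0.004068²) = 0.006636

0.0066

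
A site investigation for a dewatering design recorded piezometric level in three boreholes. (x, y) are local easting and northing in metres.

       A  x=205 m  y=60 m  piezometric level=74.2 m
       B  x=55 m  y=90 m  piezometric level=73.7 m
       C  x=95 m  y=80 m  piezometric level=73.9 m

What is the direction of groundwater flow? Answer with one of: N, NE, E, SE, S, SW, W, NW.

Differences from A: to B (Δx, Δy, Δh) = (-150, 30, -0.5); to C = (-110, 20, -0.3).
Solve a·Δx + b·Δy = Δh: det = (-150)·20 − (-110)·30 = 300.
∂h/∂x = [(-0.5)·20 − (-0.3)·30] / 300 = -0.003333
∂h/∂y = [(-150)·(-0.3) − (-110)·(-0.5)] / 300 = -0.03333
Flow = −∇h = (+0.003333 east, +0.03333 north), which points north.

N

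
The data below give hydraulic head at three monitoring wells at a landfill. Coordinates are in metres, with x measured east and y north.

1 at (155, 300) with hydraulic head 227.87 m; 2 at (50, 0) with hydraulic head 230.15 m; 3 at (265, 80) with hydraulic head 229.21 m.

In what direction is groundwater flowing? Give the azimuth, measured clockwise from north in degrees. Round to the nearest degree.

Taking 1 as reference: 2−1 = (-105, -300, +2.28); 3−1 = (110, -220, +1.34).
Determinant of the coordinate differences = (-105)·(-220) − 110·(-300) = 56100.
∂h/∂x = [(+2.28)·(-220) − (+1.34)·(-300)] / 56100 = -0.001775
∂h/∂y = [(-105)·(+1.34) − 110·(+2.28)] / 56100 = -0.006979
Flow direction (−∇h) has components (+0.001775 E, +0.006979 N).
Azimuth = atan2(E, N) = atan2(+0.001775, +0.006979) = 14.3° ≈ 014°.

014°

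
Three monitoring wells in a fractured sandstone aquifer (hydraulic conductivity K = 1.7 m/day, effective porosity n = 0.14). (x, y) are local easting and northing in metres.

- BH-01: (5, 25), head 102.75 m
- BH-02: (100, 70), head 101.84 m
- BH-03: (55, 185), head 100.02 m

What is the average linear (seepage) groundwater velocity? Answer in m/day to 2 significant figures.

0.20 m/day

Three-point gradient (reference BH-01): Δ to BH-02 = (95, 45, -0.91), Δ to BH-03 = (50, 160, -2.73).
∂h/∂x = -0.001757, ∂h/∂y = -0.01651 (det = 12950).
|∇h| = √(-0.001757² + -0.01651²) = 0.0166
Seepage velocity v = K·i/n = 1.7 × 0.0166 / 0.14 = 0.2016 m/day.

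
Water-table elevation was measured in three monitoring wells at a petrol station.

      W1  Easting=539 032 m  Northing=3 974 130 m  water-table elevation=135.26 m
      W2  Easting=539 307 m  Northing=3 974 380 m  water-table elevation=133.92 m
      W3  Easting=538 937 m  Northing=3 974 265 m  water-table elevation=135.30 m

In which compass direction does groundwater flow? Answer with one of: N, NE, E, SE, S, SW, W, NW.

NE

With h = a·x + b·y + c and W1 as origin, the differences give:
  275·a + 250·b = -1.34
  (-95)·a + 135·b = +0.04
Eliminate b (×135 and ×250, subtract): 60875·a = -190.900 → a = ∂h/∂x = -0.003136
Back-substitute: b = ∂h/∂y = -0.001910.
Flow = −∇h = (+0.003136 east, +0.001910 north), which points northeast.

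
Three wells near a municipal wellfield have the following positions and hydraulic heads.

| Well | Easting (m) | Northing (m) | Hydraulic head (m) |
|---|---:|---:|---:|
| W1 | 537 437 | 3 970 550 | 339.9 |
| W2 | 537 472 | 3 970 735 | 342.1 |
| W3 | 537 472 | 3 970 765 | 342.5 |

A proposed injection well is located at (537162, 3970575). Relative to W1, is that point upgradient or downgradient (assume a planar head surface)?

Differences from W1: to W2 (Δx, Δy, Δh) = (35, 185, +2.2); to W3 = (35, 215, +2.6).
Determinant of the coordinate differences = 35·215 − 35·185 = 1050.
∂h/∂x = [(+2.2)·215 − (+2.6)·185] / 1050 = -0.007619
∂h/∂y = [35·(+2.6) − 35·(+2.2)] / 1050 = +0.01333
Head at (537162, 3970575) = 339.9 + (-0.007619)·(-275) + (+0.01333)·(25) = 342.33 m.
That is higher than the 339.9 m at W1, so the point is upgradient.

upgradient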